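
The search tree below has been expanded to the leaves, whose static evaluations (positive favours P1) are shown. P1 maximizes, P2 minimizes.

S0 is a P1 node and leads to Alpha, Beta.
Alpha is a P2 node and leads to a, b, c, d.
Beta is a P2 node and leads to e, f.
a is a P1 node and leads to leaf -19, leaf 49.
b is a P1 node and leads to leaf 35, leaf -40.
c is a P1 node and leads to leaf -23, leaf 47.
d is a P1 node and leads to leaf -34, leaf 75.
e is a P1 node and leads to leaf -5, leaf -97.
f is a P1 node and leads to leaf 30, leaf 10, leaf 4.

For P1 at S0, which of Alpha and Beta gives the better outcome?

Alpha

a (P1): max(-19, 49) = 49
b (P1): max(35, -40) = 35
c (P1): max(-23, 47) = 47
d (P1): max(-34, 75) = 75
Alpha (P2): min(49, 35, 47, 75) = 35
e (P1): max(-5, -97) = -5
f (P1): max(30, 10, 4) = 30
Beta (P2): min(-5, 30) = -5
P1 prefers the higher value; Alpha=35, Beta=-5. Alpha is better since 35 > -5.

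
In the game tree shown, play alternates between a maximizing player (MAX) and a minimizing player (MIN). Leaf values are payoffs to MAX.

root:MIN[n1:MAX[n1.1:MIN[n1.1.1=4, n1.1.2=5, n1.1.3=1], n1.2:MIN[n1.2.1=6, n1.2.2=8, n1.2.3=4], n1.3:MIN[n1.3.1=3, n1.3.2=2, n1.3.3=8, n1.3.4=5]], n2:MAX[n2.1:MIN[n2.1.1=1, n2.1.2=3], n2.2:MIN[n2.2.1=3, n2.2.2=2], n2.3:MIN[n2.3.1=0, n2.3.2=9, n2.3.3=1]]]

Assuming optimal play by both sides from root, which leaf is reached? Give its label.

n2.2.2

n1.1 (MIN): min(4, 5, 1) = 1
n1.2 (MIN): min(6, 8, 4) = 4
n1.3 (MIN): min(3, 2, 8, 5) = 2
n1 (MAX): max(1, 4, 2) = 4
n2.1 (MIN): min(1, 3) = 1
n2.2 (MIN): min(3, 2) = 2
n2.3 (MIN): min(0, 9, 1) = 0
n2 (MAX): max(1, 2, 0) = 2
root (MIN): min(4, 2) = 2
At root, MIN picks n2 (lowest: 2).
At n2, MAX picks n2.2 (highest: 2).
At n2.2, MIN picks n2.2.2 (lowest: 2).
Terminal value 2.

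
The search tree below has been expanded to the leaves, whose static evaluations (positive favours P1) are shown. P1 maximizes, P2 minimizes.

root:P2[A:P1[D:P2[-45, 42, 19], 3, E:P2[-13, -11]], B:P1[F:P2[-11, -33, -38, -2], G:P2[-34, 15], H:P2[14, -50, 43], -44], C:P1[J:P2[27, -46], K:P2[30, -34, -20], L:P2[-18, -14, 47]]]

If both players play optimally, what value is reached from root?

D (P2): min(-45, 42, 19) = -45
E (P2): min(-13, -11) = -13
A (P1): max(-45, 3, -13) = 3
F (P2): min(-11, -33, -38, -2) = -38
G (P2): min(-34, 15) = -34
H (P2): min(14, -50, 43) = -50
B (P1): max(-38, -34, -50, -44) = -34
J (P2): min(27, -46) = -46
K (P2): min(30, -34, -20) = -34
L (P2): min(-18, -14, 47) = -18
C (P1): max(-46, -34, -18) = -18
root (P2): min(3, -34, -18) = -34

-34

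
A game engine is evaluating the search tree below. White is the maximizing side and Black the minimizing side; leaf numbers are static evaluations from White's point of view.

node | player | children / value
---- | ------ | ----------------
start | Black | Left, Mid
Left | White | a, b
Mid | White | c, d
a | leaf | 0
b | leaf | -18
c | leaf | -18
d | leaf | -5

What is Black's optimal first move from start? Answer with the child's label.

Mid

Left (White): max(0, -18) = 0
Mid (White): max(-18, -5) = -5
start (Black): min(0, -5) = -5
Black at start wants the lowest of {Left=0, Mid=-5}, so chooses Mid.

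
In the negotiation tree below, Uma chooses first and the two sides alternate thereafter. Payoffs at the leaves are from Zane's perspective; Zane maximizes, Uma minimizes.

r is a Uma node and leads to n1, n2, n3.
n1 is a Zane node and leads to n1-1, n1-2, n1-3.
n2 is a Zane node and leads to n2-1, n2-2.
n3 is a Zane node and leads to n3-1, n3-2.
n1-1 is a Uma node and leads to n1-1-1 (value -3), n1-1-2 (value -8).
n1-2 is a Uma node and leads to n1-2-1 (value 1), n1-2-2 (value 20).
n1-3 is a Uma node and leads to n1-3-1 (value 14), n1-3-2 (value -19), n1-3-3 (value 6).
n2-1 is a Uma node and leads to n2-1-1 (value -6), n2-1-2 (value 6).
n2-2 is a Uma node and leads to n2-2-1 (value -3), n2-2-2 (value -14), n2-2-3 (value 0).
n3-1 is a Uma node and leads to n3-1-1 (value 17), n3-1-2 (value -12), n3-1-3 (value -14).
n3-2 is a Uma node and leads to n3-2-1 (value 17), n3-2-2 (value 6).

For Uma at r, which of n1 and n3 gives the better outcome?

n1

n1-1 (Uma): min(-3, -8) = -8
n1-2 (Uma): min(1, 20) = 1
n1-3 (Uma): min(14, -19, 6) = -19
n1 (Zane): max(-8, 1, -19) = 1
n3-1 (Uma): min(17, -12, -14) = -14
n3-2 (Uma): min(17, 6) = 6
n3 (Zane): max(-14, 6) = 6
Uma prefers the lower value; n1=1, n3=6. n1 is better since 1 < 6.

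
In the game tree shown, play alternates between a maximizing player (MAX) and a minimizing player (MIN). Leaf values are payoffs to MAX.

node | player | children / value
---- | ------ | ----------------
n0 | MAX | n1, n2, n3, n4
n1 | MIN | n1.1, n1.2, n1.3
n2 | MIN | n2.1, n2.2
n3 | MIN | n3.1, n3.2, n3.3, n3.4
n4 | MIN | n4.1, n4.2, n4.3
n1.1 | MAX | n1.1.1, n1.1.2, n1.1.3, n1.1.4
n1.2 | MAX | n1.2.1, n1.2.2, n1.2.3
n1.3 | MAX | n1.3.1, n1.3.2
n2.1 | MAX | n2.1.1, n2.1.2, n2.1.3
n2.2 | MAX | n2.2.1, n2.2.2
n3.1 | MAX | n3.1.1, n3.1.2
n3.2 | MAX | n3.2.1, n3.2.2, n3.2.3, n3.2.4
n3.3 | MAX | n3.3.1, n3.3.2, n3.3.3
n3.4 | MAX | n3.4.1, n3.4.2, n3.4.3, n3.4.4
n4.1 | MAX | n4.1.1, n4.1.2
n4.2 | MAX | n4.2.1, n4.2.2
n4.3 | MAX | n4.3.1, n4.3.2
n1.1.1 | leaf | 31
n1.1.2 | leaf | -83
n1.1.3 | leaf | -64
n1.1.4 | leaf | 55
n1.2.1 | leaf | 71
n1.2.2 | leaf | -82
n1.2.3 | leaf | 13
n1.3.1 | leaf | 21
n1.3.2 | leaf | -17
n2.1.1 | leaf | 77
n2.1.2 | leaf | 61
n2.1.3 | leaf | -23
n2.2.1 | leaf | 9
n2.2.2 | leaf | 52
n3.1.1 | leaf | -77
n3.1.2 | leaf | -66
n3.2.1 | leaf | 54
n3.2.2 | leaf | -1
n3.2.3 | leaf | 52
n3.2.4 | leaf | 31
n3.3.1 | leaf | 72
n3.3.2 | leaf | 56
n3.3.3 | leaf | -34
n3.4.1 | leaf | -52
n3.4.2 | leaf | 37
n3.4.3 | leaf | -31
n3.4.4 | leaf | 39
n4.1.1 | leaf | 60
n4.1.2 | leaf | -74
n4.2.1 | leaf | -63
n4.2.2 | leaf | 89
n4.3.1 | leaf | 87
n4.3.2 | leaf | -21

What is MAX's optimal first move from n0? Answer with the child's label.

n1.1 (MAX): max(31, -83, -64, 55) = 55
n1.2 (MAX): max(71, -82, 13) = 71
n1.3 (MAX): max(21, -17) = 21
n1 (MIN): min(55, 71, 21) = 21
n2.1 (MAX): max(77, 61, -23) = 77
n2.2 (MAX): max(9, 52) = 52
n2 (MIN): min(77, 52) = 52
n3.1 (MAX): max(-77, -66) = -66
n3.2 (MAX): max(54, -1, 52, 31) = 54
n3.3 (MAX): max(72, 56, -34) = 72
n3.4 (MAX): max(-52, 37, -31, 39) = 39
n3 (MIN): min(-66, 54, 72, 39) = -66
n4.1 (MAX): max(60, -74) = 60
n4.2 (MAX): max(-63, 89) = 89
n4.3 (MAX): max(87, -21) = 87
n4 (MIN): min(60, 89, 87) = 60
n0 (MAX): max(21, 52, -66, 60) = 60
MAX at n0 wants the highest of {n1=21, n2=52, n3=-66, n4=60}, so chooses n4.

n4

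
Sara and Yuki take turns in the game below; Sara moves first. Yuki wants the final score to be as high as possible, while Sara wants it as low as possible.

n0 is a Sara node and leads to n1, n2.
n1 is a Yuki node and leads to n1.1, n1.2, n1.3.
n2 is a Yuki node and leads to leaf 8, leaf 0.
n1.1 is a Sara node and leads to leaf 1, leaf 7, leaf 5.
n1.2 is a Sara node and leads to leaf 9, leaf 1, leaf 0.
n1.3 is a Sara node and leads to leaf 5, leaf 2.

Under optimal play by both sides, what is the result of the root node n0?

n1.1 (Sara): min(1, 7, 5) = 1
n1.2 (Sara): min(9, 1, 0) = 0
n1.3 (Sara): min(5, 2) = 2
n1 (Yuki): max(1, 0, 2) = 2
n2 (Yuki): max(8, 0) = 8
n0 (Sara): min(2, 8) = 2

2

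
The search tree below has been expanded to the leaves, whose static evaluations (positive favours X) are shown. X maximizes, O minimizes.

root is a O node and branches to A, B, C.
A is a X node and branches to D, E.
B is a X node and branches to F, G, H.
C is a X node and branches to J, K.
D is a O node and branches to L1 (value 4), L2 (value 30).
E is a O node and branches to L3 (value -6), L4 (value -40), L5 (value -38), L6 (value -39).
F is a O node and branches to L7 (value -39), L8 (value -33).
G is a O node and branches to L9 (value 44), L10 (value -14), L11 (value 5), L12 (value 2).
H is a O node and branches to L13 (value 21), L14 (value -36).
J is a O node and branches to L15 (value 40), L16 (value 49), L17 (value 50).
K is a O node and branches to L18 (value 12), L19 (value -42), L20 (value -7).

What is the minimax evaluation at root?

-14

D (O): min(4, 30) = 4
E (O): min(-6, -40, -38, -39) = -40
A (X): max(4, -40) = 4
F (O): min(-39, -33) = -39
G (O): min(44, -14, 5, 2) = -14
H (O): min(21, -36) = -36
B (X): max(-39, -14, -36) = -14
J (O): min(40, 49, 50) = 40
K (O): min(12, -42, -7) = -42
C (X): max(40, -42) = 40
root (O): min(4, -14, 40) = -14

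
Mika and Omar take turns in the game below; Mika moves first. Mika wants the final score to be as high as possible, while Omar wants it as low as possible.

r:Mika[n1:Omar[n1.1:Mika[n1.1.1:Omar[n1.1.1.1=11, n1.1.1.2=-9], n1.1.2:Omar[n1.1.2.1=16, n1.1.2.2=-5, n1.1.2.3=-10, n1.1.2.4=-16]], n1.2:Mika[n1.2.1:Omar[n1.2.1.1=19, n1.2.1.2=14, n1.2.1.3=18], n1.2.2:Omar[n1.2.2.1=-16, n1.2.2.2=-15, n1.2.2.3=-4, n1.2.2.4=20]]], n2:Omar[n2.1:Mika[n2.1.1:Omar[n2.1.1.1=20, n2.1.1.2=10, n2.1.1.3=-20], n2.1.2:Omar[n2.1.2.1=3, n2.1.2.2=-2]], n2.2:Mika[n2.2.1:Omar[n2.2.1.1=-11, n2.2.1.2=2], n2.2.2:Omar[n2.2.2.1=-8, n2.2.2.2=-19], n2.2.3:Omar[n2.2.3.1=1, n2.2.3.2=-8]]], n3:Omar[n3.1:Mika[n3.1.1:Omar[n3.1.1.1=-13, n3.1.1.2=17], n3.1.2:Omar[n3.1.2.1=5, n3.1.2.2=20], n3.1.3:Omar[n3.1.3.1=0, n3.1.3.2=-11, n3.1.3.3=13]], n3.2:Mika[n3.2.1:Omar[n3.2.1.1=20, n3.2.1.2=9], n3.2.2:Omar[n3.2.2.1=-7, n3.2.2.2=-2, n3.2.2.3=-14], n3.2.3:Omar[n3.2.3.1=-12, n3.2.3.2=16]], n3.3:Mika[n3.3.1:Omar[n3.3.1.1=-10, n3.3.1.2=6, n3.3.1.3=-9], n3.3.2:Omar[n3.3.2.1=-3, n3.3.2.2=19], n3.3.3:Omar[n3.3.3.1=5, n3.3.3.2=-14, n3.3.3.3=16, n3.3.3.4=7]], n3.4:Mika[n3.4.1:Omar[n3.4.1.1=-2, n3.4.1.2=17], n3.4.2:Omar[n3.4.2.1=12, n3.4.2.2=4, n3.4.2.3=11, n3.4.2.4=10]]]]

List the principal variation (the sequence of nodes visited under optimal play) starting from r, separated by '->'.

n1.1.1 (Omar): min(11, -9) = -9
n1.1.2 (Omar): min(16, -5, -10, -16) = -16
n1.1 (Mika): max(-9, -16) = -9
n1.2.1 (Omar): min(19, 14, 18) = 14
n1.2.2 (Omar): min(-16, -15, -4, 20) = -16
n1.2 (Mika): max(14, -16) = 14
n1 (Omar): min(-9, 14) = -9
n2.1.1 (Omar): min(20, 10, -20) = -20
n2.1.2 (Omar): min(3, -2) = -2
n2.1 (Mika): max(-20, -2) = -2
n2.2.1 (Omar): min(-11, 2) = -11
n2.2.2 (Omar): min(-8, -19) = -19
n2.2.3 (Omar): min(1, -8) = -8
n2.2 (Mika): max(-11, -19, -8) = -8
n2 (Omar): min(-2, -8) = -8
n3.1.1 (Omar): min(-13, 17) = -13
n3.1.2 (Omar): min(5, 20) = 5
n3.1.3 (Omar): min(0, -11, 13) = -11
n3.1 (Mika): max(-13, 5, -11) = 5
n3.2.1 (Omar): min(20, 9) = 9
n3.2.2 (Omar): min(-7, -2, -14) = -14
n3.2.3 (Omar): min(-12, 16) = -12
n3.2 (Mika): max(9, -14, -12) = 9
n3.3.1 (Omar): min(-10, 6, -9) = -10
n3.3.2 (Omar): min(-3, 19) = -3
n3.3.3 (Omar): min(5, -14, 16, 7) = -14
n3.3 (Mika): max(-10, -3, -14) = -3
n3.4.1 (Omar): min(-2, 17) = -2
n3.4.2 (Omar): min(12, 4, 11, 10) = 4
n3.4 (Mika): max(-2, 4) = 4
n3 (Omar): min(5, 9, -3, 4) = -3
r (Mika): max(-9, -8, -3) = -3
At r, Mika picks n3 (highest: -3).
At n3, Omar picks n3.3 (lowest: -3).
At n3.3, Mika picks n3.3.2 (highest: -3).
At n3.3.2, Omar picks n3.3.2.1 (lowest: -3).
Terminal value -3.

r -> n3 -> n3.3 -> n3.3.2 -> n3.3.2.1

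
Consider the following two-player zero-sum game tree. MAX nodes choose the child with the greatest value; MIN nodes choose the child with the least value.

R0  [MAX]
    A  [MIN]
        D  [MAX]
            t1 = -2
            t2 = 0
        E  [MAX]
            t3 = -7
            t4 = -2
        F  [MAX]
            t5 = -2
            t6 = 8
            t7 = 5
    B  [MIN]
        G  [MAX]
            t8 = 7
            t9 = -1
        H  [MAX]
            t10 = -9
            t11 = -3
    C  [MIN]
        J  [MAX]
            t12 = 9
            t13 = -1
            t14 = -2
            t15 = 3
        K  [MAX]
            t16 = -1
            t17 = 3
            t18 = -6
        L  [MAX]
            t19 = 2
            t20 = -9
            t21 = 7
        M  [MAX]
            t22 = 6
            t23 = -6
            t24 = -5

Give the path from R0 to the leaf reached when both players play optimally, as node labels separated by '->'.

D (MAX): max(-2, 0) = 0
E (MAX): max(-7, -2) = -2
F (MAX): max(-2, 8, 5) = 8
A (MIN): min(0, -2, 8) = -2
G (MAX): max(7, -1) = 7
H (MAX): max(-9, -3) = -3
B (MIN): min(7, -3) = -3
J (MAX): max(9, -1, -2, 3) = 9
K (MAX): max(-1, 3, -6) = 3
L (MAX): max(2, -9, 7) = 7
M (MAX): max(6, -6, -5) = 6
C (MIN): min(9, 3, 7, 6) = 3
R0 (MAX): max(-2, -3, 3) = 3
At R0, MAX picks C (highest: 3).
At C, MIN picks K (lowest: 3).
At K, MAX picks t17 (highest: 3).
Terminal value 3.

R0 -> C -> K -> t17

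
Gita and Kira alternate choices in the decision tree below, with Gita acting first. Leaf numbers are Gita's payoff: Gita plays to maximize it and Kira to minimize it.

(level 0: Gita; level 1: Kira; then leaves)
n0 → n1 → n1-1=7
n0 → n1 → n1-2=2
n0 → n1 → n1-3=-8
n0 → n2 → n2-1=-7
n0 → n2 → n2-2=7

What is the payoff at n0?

n1 (Kira): min(7, 2, -8) = -8
n2 (Kira): min(-7, 7) = -7
n0 (Gita): max(-8, -7) = -7

-7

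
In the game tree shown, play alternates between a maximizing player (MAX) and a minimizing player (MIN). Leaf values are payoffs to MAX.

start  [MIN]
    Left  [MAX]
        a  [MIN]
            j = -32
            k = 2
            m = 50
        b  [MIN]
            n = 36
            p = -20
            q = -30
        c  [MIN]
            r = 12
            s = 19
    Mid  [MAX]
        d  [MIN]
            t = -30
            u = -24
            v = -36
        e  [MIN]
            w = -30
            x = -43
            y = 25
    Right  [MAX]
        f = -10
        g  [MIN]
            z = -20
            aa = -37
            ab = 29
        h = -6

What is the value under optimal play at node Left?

12

a (MIN): min(-32, 2, 50) = -32
b (MIN): min(36, -20, -30) = -30
c (MIN): min(12, 19) = 12
Left (MAX): max(-32, -30, 12) = 12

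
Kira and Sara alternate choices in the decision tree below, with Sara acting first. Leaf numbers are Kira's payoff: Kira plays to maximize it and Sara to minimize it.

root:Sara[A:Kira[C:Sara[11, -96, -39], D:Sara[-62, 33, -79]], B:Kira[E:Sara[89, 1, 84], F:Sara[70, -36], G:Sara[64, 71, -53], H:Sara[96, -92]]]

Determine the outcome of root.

-79

C (Sara): min(11, -96, -39) = -96
D (Sara): min(-62, 33, -79) = -79
A (Kira): max(-96, -79) = -79
E (Sara): min(89, 1, 84) = 1
F (Sara): min(70, -36) = -36
G (Sara): min(64, 71, -53) = -53
H (Sara): min(96, -92) = -92
B (Kira): max(1, -36, -53, -92) = 1
root (Sara): min(-79, 1) = -79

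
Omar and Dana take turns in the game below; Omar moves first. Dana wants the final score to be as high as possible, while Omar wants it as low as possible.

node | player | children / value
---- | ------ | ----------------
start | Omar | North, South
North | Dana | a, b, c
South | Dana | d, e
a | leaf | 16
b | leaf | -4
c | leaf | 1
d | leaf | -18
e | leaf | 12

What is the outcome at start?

12

North (Dana): max(16, -4, 1) = 16
South (Dana): max(-18, 12) = 12
start (Omar): min(16, 12) = 12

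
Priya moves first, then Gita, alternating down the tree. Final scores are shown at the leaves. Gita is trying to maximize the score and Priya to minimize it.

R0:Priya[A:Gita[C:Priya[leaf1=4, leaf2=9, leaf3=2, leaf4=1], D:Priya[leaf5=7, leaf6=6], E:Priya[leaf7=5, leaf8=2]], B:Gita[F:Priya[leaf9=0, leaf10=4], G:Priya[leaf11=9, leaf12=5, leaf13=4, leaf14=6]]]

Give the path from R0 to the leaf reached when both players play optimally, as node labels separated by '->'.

C (Priya): min(4, 9, 2, 1) = 1
D (Priya): min(7, 6) = 6
E (Priya): min(5, 2) = 2
A (Gita): max(1, 6, 2) = 6
F (Priya): min(0, 4) = 0
G (Priya): min(9, 5, 4, 6) = 4
B (Gita): max(0, 4) = 4
R0 (Priya): min(6, 4) = 4
At R0, Priya picks B (lowest: 4).
At B, Gita picks G (highest: 4).
At G, Priya picks leaf13 (lowest: 4).
Terminal value 4.

R0 -> B -> G -> leaf13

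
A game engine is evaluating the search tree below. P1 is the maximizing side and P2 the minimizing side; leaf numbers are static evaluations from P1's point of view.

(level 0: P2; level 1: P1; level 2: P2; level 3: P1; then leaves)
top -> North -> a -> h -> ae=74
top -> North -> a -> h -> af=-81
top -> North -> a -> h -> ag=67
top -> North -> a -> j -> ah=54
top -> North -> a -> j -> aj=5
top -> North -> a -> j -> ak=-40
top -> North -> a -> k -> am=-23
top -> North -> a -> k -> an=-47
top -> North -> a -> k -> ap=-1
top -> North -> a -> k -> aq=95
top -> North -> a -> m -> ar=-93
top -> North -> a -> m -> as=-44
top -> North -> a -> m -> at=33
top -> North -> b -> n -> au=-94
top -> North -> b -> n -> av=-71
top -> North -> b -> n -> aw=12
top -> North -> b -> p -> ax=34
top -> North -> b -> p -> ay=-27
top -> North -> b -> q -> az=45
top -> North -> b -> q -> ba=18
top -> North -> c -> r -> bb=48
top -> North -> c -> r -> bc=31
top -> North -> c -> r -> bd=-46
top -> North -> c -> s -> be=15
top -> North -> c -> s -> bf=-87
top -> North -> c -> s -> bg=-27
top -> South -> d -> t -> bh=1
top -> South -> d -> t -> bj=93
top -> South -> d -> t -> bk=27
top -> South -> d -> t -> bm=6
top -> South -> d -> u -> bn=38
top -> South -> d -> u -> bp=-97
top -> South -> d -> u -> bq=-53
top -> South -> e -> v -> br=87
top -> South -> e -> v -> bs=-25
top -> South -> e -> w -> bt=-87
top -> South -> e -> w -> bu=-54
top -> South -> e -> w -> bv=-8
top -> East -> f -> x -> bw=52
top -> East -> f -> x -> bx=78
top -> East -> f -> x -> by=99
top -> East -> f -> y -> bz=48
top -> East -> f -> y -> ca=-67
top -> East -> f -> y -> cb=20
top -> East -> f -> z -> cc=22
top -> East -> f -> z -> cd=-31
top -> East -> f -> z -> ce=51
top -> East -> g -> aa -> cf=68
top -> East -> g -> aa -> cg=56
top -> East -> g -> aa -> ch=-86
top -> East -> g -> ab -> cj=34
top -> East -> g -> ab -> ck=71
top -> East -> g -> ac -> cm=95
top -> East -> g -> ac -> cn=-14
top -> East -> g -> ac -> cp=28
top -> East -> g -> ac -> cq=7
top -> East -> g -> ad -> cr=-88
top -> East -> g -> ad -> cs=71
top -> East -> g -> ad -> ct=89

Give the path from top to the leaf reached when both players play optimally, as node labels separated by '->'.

h (P1): max(74, -81, 67) = 74
j (P1): max(54, 5, -40) = 54
k (P1): max(-23, -47, -1, 95) = 95
m (P1): max(-93, -44, 33) = 33
a (P2): min(74, 54, 95, 33) = 33
n (P1): max(-94, -71, 12) = 12
p (P1): max(34, -27) = 34
q (P1): max(45, 18) = 45
b (P2): min(12, 34, 45) = 12
r (P1): max(48, 31, -46) = 48
s (P1): max(15, -87, -27) = 15
c (P2): min(48, 15) = 15
North (P1): max(33, 12, 15) = 33
t (P1): max(1, 93, 27, 6) = 93
u (P1): max(38, -97, -53) = 38
d (P2): min(93, 38) = 38
v (P1): max(87, -25) = 87
w (P1): max(-87, -54, -8) = -8
e (P2): min(87, -8) = -8
South (P1): max(38, -8) = 38
x (P1): max(52, 78, 99) = 99
y (P1): max(48, -67, 20) = 48
z (P1): max(22, -31, 51) = 51
f (P2): min(99, 48, 51) = 48
aa (P1): max(68, 56, -86) = 68
ab (P1): max(34, 71) = 71
ac (P1): max(95, -14, 28, 7) = 95
ad (P1): max(-88, 71, 89) = 89
g (P2): min(68, 71, 95, 89) = 68
East (P1): max(48, 68) = 68
top (P2): min(33, 38, 68) = 33
At top, P2 picks North (lowest: 33).
At North, P1 picks a (highest: 33).
At a, P2 picks m (lowest: 33).
At m, P1 picks at (highest: 33).
Terminal value 33.

top -> North -> a -> m -> at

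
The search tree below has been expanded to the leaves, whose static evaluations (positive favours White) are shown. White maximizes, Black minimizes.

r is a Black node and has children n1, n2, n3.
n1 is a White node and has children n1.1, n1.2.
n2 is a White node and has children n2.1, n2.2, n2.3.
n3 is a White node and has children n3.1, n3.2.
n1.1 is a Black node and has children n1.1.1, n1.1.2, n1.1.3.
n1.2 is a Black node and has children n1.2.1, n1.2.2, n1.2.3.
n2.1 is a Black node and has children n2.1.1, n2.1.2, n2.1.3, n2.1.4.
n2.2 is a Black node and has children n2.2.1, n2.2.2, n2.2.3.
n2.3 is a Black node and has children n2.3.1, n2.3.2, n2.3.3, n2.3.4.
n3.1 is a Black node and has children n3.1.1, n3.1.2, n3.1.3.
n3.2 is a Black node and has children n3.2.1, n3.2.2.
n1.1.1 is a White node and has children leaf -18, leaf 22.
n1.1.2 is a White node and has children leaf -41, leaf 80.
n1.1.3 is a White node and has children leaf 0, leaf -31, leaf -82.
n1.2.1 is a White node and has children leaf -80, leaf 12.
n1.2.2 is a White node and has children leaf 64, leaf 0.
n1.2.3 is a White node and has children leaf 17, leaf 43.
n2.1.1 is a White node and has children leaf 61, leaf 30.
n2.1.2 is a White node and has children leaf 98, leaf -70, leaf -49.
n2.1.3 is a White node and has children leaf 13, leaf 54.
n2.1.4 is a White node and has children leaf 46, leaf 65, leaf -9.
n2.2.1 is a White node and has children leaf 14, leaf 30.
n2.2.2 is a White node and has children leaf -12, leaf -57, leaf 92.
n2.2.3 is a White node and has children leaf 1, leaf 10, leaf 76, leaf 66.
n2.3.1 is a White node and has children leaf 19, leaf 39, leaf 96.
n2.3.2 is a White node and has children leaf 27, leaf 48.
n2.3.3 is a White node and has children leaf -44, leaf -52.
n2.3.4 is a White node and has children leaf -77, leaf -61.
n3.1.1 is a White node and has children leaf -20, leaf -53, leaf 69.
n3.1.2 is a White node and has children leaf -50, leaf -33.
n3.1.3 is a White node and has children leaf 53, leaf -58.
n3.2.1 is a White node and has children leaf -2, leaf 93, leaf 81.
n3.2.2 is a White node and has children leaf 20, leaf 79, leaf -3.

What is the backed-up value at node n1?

12

n1.1.1 (White): max(-18, 22) = 22
n1.1.2 (White): max(-41, 80) = 80
n1.1.3 (White): max(0, -31, -82) = 0
n1.1 (Black): min(22, 80, 0) = 0
n1.2.1 (White): max(-80, 12) = 12
n1.2.2 (White): max(64, 0) = 64
n1.2.3 (White): max(17, 43) = 43
n1.2 (Black): min(12, 64, 43) = 12
n1 (White): max(0, 12) = 12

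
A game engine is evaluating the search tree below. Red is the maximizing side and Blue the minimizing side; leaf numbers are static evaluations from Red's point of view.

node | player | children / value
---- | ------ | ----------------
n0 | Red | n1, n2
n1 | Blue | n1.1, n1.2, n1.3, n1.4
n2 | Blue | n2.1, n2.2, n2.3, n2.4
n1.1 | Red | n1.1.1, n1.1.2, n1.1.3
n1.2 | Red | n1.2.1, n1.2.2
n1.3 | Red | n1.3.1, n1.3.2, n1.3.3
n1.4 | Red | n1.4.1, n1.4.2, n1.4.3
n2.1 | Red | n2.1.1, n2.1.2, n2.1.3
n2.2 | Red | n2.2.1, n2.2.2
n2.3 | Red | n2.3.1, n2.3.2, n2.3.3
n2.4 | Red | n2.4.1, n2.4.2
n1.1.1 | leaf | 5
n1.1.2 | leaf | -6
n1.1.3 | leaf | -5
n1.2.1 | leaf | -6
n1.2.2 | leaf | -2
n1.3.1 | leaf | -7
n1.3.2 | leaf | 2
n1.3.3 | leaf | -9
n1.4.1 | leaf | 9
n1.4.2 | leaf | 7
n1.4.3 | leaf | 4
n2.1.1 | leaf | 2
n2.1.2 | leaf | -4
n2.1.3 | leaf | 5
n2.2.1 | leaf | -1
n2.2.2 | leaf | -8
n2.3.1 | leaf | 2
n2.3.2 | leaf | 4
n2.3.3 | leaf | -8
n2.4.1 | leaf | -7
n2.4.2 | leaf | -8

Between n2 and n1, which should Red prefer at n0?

n2.1 (Red): max(2, -4, 5) = 5
n2.2 (Red): max(-1, -8) = -1
n2.3 (Red): max(2, 4, -8) = 4
n2.4 (Red): max(-7, -8) = -7
n2 (Blue): min(5, -1, 4, -7) = -7
n1.1 (Red): max(5, -6, -5) = 5
n1.2 (Red): max(-6, -2) = -2
n1.3 (Red): max(-7, 2, -9) = 2
n1.4 (Red): max(9, 7, 4) = 9
n1 (Blue): min(5, -2, 2, 9) = -2
Red prefers the higher value; n2=-7, n1=-2. n1 is better since -2 > -7.

n1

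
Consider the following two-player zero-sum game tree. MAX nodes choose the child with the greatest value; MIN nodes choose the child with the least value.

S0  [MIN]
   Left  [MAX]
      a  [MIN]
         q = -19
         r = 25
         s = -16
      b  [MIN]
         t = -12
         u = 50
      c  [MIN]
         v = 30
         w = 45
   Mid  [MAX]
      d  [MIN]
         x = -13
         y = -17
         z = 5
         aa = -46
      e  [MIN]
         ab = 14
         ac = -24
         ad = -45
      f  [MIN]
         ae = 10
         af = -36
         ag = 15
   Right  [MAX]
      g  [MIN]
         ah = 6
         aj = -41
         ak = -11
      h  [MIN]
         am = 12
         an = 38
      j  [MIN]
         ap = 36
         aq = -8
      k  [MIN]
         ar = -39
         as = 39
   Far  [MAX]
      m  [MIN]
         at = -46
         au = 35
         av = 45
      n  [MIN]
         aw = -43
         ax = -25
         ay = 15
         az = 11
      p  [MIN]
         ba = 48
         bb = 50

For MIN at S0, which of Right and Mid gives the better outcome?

g (MIN): min(6, -41, -11) = -41
h (MIN): min(12, 38) = 12
j (MIN): min(36, -8) = -8
k (MIN): min(-39, 39) = -39
Right (MAX): max(-41, 12, -8, -39) = 12
d (MIN): min(-13, -17, 5, -46) = -46
e (MIN): min(14, -24, -45) = -45
f (MIN): min(10, -36, 15) = -36
Mid (MAX): max(-46, -45, -36) = -36
MIN prefers the lower value; Right=12, Mid=-36. Mid is better since -36 < 12.

Mid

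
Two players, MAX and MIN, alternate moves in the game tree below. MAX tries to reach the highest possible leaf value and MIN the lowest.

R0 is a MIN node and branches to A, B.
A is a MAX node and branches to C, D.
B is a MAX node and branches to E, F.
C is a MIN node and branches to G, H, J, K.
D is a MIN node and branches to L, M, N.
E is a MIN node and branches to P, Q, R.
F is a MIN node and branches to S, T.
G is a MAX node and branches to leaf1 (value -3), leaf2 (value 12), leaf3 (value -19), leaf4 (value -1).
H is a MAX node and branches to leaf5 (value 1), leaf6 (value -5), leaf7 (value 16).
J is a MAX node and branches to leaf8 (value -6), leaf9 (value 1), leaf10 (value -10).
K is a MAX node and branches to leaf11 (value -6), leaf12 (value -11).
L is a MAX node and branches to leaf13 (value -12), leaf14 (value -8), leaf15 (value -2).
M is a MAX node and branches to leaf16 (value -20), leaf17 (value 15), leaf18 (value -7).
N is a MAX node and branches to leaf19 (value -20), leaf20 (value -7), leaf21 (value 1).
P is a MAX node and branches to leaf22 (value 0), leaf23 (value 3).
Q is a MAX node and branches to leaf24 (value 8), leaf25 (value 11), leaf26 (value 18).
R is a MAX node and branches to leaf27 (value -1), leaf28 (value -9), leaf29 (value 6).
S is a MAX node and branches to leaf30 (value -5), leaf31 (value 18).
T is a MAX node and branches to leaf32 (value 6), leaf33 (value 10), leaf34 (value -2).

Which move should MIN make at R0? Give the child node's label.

G (MAX): max(-3, 12, -19, -1) = 12
H (MAX): max(1, -5, 16) = 16
J (MAX): max(-6, 1, -10) = 1
K (MAX): max(-6, -11) = -6
C (MIN): min(12, 16, 1, -6) = -6
L (MAX): max(-12, -8, -2) = -2
M (MAX): max(-20, 15, -7) = 15
N (MAX): max(-20, -7, 1) = 1
D (MIN): min(-2, 15, 1) = -2
A (MAX): max(-6, -2) = -2
P (MAX): max(0, 3) = 3
Q (MAX): max(8, 11, 18) = 18
R (MAX): max(-1, -9, 6) = 6
E (MIN): min(3, 18, 6) = 3
S (MAX): max(-5, 18) = 18
T (MAX): max(6, 10, -2) = 10
F (MIN): min(18, 10) = 10
B (MAX): max(3, 10) = 10
R0 (MIN): min(-2, 10) = -2
MIN at R0 wants the lowest of {A=-2, B=10}, so chooses A.

A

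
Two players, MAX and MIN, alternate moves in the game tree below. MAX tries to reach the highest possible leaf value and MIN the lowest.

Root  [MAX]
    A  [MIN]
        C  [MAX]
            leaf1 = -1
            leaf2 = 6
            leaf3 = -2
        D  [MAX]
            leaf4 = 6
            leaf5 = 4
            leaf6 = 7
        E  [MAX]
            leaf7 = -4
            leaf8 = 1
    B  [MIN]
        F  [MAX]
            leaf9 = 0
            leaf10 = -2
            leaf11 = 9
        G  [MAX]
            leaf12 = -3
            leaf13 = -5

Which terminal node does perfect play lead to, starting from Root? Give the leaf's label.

C (MAX): max(-1, 6, -2) = 6
D (MAX): max(6, 4, 7) = 7
E (MAX): max(-4, 1) = 1
A (MIN): min(6, 7, 1) = 1
F (MAX): max(0, -2, 9) = 9
G (MAX): max(-3, -5) = -3
B (MIN): min(9, -3) = -3
Root (MAX): max(1, -3) = 1
At Root, MAX picks A (highest: 1).
At A, MIN picks E (lowest: 1).
At E, MAX picks leaf8 (highest: 1).
Terminal value 1.

leaf8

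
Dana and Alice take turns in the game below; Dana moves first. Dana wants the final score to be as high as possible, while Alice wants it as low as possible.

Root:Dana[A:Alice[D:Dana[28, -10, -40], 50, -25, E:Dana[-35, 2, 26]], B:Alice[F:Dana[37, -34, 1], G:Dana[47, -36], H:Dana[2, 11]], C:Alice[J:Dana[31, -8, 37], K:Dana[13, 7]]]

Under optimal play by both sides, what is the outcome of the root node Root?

13

D (Dana): max(28, -10, -40) = 28
E (Dana): max(-35, 2, 26) = 26
A (Alice): min(28, 50, -25, 26) = -25
F (Dana): max(37, -34, 1) = 37
G (Dana): max(47, -36) = 47
H (Dana): max(2, 11) = 11
B (Alice): min(37, 47, 11) = 11
J (Dana): max(31, -8, 37) = 37
K (Dana): max(13, 7) = 13
C (Alice): min(37, 13) = 13
Root (Dana): max(-25, 11, 13) = 13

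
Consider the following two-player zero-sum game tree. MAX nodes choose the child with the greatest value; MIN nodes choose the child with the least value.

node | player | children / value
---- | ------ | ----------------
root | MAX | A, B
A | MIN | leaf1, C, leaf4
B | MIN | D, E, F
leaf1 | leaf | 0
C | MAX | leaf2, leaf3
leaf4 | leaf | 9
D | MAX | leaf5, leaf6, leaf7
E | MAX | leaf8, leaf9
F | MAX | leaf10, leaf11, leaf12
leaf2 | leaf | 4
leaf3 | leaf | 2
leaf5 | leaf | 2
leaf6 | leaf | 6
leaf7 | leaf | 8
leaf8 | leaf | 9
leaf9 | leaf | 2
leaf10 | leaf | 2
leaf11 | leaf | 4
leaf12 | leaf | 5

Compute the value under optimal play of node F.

5

F (MAX): max(2, 4, 5) = 5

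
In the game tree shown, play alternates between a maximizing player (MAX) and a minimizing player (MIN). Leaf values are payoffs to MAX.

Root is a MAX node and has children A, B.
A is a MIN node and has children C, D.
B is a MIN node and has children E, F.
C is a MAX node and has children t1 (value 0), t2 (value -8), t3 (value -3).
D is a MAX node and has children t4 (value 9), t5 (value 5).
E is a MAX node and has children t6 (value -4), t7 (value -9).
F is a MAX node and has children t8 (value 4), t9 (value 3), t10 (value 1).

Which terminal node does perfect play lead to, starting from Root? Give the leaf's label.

t1

C (MAX): max(0, -8, -3) = 0
D (MAX): max(9, 5) = 9
A (MIN): min(0, 9) = 0
E (MAX): max(-4, -9) = -4
F (MAX): max(4, 3, 1) = 4
B (MIN): min(-4, 4) = -4
Root (MAX): max(0, -4) = 0
At Root, MAX picks A (highest: 0).
At A, MIN picks C (lowest: 0).
At C, MAX picks t1 (highest: 0).
Terminal value 0.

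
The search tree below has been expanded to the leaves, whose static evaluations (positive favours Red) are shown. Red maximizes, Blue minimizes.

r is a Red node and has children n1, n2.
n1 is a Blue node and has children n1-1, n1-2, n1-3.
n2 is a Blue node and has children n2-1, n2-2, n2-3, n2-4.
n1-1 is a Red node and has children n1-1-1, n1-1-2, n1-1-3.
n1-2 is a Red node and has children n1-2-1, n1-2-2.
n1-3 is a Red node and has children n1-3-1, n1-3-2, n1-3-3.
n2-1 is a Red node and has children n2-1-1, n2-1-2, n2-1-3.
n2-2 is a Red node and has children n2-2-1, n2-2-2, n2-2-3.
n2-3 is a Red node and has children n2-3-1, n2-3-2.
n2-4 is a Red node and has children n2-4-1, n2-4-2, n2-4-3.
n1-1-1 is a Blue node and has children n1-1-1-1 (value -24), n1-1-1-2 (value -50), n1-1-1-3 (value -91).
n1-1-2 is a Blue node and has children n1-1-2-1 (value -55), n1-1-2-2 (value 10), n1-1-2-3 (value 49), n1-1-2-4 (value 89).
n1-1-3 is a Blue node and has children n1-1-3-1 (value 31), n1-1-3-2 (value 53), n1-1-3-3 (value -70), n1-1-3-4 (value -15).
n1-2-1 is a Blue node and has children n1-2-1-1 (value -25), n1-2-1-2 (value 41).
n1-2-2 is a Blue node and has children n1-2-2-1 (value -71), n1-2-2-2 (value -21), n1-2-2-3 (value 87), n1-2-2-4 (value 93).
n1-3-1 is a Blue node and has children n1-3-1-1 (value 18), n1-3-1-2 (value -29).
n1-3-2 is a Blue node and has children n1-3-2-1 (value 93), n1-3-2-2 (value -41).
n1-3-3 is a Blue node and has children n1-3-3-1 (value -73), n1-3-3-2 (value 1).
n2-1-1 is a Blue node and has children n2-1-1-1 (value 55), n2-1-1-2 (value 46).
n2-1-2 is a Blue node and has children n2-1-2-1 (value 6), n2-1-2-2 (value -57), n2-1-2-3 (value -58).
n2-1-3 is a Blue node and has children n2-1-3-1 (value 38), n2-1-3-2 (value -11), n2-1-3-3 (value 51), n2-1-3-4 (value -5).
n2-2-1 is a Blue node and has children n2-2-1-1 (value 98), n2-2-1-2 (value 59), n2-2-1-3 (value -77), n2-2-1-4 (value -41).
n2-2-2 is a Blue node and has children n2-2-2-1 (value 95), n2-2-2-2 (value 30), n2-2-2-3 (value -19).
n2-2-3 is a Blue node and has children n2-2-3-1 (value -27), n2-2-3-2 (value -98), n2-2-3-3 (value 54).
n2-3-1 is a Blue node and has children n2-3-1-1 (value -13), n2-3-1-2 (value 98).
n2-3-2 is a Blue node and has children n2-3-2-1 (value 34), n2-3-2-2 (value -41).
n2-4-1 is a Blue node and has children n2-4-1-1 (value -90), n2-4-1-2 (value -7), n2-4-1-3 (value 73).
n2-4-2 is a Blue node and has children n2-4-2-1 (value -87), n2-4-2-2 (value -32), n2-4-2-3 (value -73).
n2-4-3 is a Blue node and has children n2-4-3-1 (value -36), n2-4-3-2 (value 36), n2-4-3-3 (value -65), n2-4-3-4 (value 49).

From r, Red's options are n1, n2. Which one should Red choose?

n1

n1-1-1 (Blue): min(-24, -50, -91) = -91
n1-1-2 (Blue): min(-55, 10, 49, 89) = -55
n1-1-3 (Blue): min(31, 53, -70, -15) = -70
n1-1 (Red): max(-91, -55, -70) = -55
n1-2-1 (Blue): min(-25, 41) = -25
n1-2-2 (Blue): min(-71, -21, 87, 93) = -71
n1-2 (Red): max(-25, -71) = -25
n1-3-1 (Blue): min(18, -29) = -29
n1-3-2 (Blue): min(93, -41) = -41
n1-3-3 (Blue): min(-73, 1) = -73
n1-3 (Red): max(-29, -41, -73) = -29
n1 (Blue): min(-55, -25, -29) = -55
n2-1-1 (Blue): min(55, 46) = 46
n2-1-2 (Blue): min(6, -57, -58) = -58
n2-1-3 (Blue): min(38, -11, 51, -5) = -11
n2-1 (Red): max(46, -58, -11) = 46
n2-2-1 (Blue): min(98, 59, -77, -41) = -77
n2-2-2 (Blue): min(95, 30, -19) = -19
n2-2-3 (Blue): min(-27, -98, 54) = -98
n2-2 (Red): max(-77, -19, -98) = -19
n2-3-1 (Blue): min(-13, 98) = -13
n2-3-2 (Blue): min(34, -41) = -41
n2-3 (Red): max(-13, -41) = -13
n2-4-1 (Blue): min(-90, -7, 73) = -90
n2-4-2 (Blue): min(-87, -32, -73) = -87
n2-4-3 (Blue): min(-36, 36, -65, 49) = -65
n2-4 (Red): max(-90, -87, -65) = -65
n2 (Blue): min(46, -19, -13, -65) = -65
r (Red): max(-55, -65) = -55
Red at r wants the highest of {n1=-55, n2=-65}, so chooses n1.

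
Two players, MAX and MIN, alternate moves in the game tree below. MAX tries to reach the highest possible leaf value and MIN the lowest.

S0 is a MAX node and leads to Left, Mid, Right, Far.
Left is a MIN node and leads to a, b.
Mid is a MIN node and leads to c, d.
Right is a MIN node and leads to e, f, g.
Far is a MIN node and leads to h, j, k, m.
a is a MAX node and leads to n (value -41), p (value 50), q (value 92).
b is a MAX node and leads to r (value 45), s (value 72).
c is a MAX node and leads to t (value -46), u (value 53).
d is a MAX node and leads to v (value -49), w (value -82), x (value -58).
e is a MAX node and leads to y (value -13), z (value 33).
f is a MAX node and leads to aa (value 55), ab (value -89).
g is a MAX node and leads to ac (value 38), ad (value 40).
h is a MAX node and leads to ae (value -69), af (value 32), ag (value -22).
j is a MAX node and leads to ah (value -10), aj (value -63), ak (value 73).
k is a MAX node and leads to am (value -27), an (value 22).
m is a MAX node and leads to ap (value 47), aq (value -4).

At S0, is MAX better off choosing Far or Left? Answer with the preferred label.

Left

h (MAX): max(-69, 32, -22) = 32
j (MAX): max(-10, -63, 73) = 73
k (MAX): max(-27, 22) = 22
m (MAX): max(47, -4) = 47
Far (MIN): min(32, 73, 22, 47) = 22
a (MAX): max(-41, 50, 92) = 92
b (MAX): max(45, 72) = 72
Left (MIN): min(92, 72) = 72
MAX prefers the higher value; Far=22, Left=72. Left is better since 72 > 22.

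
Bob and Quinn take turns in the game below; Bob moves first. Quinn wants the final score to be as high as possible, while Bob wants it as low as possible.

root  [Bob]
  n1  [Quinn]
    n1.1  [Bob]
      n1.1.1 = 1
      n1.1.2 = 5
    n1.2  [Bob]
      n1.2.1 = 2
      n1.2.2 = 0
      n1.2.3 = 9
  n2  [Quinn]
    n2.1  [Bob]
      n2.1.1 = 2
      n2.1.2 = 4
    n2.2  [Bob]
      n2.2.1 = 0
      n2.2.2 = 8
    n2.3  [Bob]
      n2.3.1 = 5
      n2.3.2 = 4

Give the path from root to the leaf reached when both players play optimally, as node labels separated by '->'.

root -> n1 -> n1.1 -> n1.1.1

n1.1 (Bob): min(1, 5) = 1
n1.2 (Bob): min(2, 0, 9) = 0
n1 (Quinn): max(1, 0) = 1
n2.1 (Bob): min(2, 4) = 2
n2.2 (Bob): min(0, 8) = 0
n2.3 (Bob): min(5, 4) = 4
n2 (Quinn): max(2, 0, 4) = 4
root (Bob): min(1, 4) = 1
At root, Bob picks n1 (lowest: 1).
At n1, Quinn picks n1.1 (highest: 1).
At n1.1, Bob picks n1.1.1 (lowest: 1).
Terminal value 1.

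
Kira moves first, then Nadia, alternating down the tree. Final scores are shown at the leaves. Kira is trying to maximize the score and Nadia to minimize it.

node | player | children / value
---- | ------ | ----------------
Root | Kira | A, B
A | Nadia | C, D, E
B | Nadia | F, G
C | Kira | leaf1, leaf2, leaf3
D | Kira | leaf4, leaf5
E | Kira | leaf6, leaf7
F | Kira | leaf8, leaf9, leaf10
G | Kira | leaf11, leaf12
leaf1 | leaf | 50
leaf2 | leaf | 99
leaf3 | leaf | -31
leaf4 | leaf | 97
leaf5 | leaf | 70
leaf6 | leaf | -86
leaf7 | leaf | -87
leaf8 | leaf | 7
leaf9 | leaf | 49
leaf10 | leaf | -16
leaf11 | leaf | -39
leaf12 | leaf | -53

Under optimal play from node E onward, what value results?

-86

E (Kira): max(-86, -87) = -86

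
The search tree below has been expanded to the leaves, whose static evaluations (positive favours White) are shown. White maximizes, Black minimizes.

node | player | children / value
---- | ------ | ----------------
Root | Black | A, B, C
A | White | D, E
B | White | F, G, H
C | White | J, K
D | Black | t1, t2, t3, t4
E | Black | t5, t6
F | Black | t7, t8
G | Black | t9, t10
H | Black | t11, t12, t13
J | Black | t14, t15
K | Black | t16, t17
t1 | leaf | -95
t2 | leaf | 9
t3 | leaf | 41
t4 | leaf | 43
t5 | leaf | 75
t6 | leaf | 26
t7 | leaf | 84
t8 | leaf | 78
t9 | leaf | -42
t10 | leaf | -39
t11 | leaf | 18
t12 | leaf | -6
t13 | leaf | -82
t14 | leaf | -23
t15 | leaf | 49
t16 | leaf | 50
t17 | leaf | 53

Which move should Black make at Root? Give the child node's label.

A

D (Black): min(-95, 9, 41, 43) = -95
E (Black): min(75, 26) = 26
A (White): max(-95, 26) = 26
F (Black): min(84, 78) = 78
G (Black): min(-42, -39) = -42
H (Black): min(18, -6, -82) = -82
B (White): max(78, -42, -82) = 78
J (Black): min(-23, 49) = -23
K (Black): min(50, 53) = 50
C (White): max(-23, 50) = 50
Root (Black): min(26, 78, 50) = 26
Black at Root wants the lowest of {A=26, B=78, C=50}, so chooses A.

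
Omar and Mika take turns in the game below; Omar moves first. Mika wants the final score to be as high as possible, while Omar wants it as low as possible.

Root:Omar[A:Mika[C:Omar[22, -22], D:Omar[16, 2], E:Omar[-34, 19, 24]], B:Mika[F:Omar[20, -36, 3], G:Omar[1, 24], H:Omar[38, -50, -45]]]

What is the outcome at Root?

1

C (Omar): min(22, -22) = -22
D (Omar): min(16, 2) = 2
E (Omar): min(-34, 19, 24) = -34
A (Mika): max(-22, 2, -34) = 2
F (Omar): min(20, -36, 3) = -36
G (Omar): min(1, 24) = 1
H (Omar): min(38, -50, -45) = -50
B (Mika): max(-36, 1, -50) = 1
Root (Omar): min(2, 1) = 1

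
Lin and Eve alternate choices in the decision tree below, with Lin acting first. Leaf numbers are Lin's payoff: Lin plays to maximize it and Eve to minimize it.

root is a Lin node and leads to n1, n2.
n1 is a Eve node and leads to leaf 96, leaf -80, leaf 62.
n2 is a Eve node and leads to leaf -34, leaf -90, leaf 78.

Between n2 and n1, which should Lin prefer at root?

n2 (Eve): min(-34, -90, 78) = -90
n1 (Eve): min(96, -80, 62) = -80
Lin prefers the higher value; n2=-90, n1=-80. n1 is better since -80 > -90.

n1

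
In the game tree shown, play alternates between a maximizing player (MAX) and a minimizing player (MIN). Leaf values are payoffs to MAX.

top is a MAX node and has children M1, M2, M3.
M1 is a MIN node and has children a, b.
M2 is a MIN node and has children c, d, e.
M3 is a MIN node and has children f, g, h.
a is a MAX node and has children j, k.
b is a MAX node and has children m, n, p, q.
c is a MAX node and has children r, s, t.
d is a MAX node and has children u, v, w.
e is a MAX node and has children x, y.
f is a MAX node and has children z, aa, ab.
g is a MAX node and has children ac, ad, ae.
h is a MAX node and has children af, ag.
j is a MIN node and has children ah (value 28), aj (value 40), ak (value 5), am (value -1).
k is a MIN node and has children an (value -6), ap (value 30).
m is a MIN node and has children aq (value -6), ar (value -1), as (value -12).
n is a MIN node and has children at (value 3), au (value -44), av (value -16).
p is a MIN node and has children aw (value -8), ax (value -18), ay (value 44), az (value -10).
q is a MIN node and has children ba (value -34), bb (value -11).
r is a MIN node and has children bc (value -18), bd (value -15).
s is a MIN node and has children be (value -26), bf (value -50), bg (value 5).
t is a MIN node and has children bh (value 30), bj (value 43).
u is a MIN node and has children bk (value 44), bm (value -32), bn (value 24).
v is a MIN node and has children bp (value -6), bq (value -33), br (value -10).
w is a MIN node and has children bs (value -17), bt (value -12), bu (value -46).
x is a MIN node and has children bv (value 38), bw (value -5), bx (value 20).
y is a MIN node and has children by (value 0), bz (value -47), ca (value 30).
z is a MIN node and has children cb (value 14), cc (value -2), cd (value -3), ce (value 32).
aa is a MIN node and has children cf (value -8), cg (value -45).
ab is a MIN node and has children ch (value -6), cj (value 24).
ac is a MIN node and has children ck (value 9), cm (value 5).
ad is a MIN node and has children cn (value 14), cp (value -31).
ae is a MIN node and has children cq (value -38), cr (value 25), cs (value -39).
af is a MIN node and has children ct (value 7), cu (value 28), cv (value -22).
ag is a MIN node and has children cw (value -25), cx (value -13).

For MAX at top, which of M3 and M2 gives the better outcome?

z (MIN): min(14, -2, -3, 32) = -3
aa (MIN): min(-8, -45) = -45
ab (MIN): min(-6, 24) = -6
f (MAX): max(-3, -45, -6) = -3
ac (MIN): min(9, 5) = 5
ad (MIN): min(14, -31) = -31
ae (MIN): min(-38, 25, -39) = -39
g (MAX): max(5, -31, -39) = 5
af (MIN): min(7, 28, -22) = -22
ag (MIN): min(-25, -13) = -25
h (MAX): max(-22, -25) = -22
M3 (MIN): min(-3, 5, -22) = -22
r (MIN): min(-18, -15) = -18
s (MIN): min(-26, -50, 5) = -50
t (MIN): min(30, 43) = 30
c (MAX): max(-18, -50, 30) = 30
u (MIN): min(44, -32, 24) = -32
v (MIN): min(-6, -33, -10) = -33
w (MIN): min(-17, -12, -46) = -46
d (MAX): max(-32, -33, -46) = -32
x (MIN): min(38, -5, 20) = -5
y (MIN): min(0, -47, 30) = -47
e (MAX): max(-5, -47) = -5
M2 (MIN): min(30, -32, -5) = -32
MAX prefers the higher value; M3=-22, M2=-32. M3 is better since -22 > -32.

M3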